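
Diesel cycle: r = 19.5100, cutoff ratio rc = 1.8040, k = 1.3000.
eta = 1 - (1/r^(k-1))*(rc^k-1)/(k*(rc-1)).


r^(k-1) = 2.4382
rc^k = 2.1533
eta = 0.5474 = 54.7445%

54.7445%


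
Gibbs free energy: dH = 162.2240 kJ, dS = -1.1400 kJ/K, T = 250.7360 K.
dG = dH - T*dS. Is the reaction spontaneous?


T*dS = 250.7360 * -1.1400 = -285.8390 kJ
dG = 162.2240 + 285.8390 = 448.0630 kJ (non-spontaneous)

dG = 448.0630 kJ, non-spontaneous


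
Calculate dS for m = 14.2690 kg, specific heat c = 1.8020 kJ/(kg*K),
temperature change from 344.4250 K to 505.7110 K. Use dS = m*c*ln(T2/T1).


T2/T1 = 1.4683
ln(T2/T1) = 0.3841
dS = 14.2690 * 1.8020 * 0.3841 = 9.8760 kJ/K

9.8760 kJ/K


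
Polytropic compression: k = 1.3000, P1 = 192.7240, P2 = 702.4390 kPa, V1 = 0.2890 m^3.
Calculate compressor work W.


(k-1)/k = 0.2308
(P2/P1)^exp = 1.3478
W = 4.3333 * 192.7240 * 0.2890 * (1.3478 - 1) = 83.9367 kJ

83.9367 kJ


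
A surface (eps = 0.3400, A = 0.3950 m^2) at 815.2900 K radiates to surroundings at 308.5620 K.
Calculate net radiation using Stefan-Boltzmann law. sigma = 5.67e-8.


T^4 = 4.4182e+11
Tsurr^4 = 9.0650e+09
Q = 0.3400 * 5.67e-8 * 0.3950 * 4.3276e+11 = 3295.3707 W

3295.3707 W


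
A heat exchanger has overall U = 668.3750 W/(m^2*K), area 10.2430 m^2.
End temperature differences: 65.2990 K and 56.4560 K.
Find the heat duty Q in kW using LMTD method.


LMTD = 60.7703 K
Q = 668.3750 * 10.2430 * 60.7703 = 416043.5447 W = 416.0435 kW

416.0435 kW


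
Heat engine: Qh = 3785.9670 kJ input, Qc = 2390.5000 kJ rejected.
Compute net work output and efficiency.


W = 3785.9670 - 2390.5000 = 1395.4670 kJ
eta = 1395.4670 / 3785.9670 = 0.3686 = 36.8589%

W = 1395.4670 kJ, eta = 36.8589%


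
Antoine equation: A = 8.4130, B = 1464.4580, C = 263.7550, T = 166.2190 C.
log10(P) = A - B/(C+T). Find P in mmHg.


C+T = 429.9740
B/(C+T) = 3.4059
log10(P) = 8.4130 - 3.4059 = 5.0071
P = 10^5.0071 = 101643.0718 mmHg

101643.0718 mmHg


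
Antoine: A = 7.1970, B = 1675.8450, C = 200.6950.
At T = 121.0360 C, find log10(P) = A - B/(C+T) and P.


C+T = 321.7310
B/(C+T) = 5.2088
log10(P) = 7.1970 - 5.2088 = 1.9882
P = 10^1.9882 = 97.3108 mmHg

97.3108 mmHg


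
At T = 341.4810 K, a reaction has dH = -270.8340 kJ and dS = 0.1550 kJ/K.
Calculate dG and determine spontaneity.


T*dS = 341.4810 * 0.1550 = 52.9296 kJ
dG = -270.8340 - 52.9296 = -323.7636 kJ (spontaneous)

dG = -323.7636 kJ, spontaneous


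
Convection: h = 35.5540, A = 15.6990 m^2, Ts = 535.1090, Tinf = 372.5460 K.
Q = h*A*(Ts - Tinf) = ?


dT = 162.5630 K
Q = 35.5540 * 15.6990 * 162.5630 = 90736.5292 W

90736.5292 W


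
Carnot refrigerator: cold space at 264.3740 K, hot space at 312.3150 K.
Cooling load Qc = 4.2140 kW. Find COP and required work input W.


COP = 264.3740 / 47.9410 = 5.5146
W = 4.2140 / 5.5146 = 0.7642 kW

COP = 5.5146, W = 0.7642 kW


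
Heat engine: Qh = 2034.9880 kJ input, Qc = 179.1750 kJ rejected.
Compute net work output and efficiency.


W = 2034.9880 - 179.1750 = 1855.8130 kJ
eta = 1855.8130 / 2034.9880 = 0.9120 = 91.1953%

W = 1855.8130 kJ, eta = 91.1953%


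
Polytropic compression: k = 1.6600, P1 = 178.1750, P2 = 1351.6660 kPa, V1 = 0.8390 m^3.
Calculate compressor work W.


(k-1)/k = 0.3976
(P2/P1)^exp = 2.2381
W = 2.5152 * 178.1750 * 0.8390 * (2.2381 - 1) = 465.5270 kJ

465.5270 kJ


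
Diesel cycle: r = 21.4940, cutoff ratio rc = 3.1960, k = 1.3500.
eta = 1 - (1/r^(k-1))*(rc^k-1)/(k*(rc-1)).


r^(k-1) = 2.9262
rc^k = 4.7998
eta = 0.5620 = 56.1996%

56.1996%


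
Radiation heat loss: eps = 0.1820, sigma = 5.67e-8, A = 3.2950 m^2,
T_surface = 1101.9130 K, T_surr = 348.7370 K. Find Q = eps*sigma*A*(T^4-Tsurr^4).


T^4 = 1.4743e+12
Tsurr^4 = 1.4791e+10
Q = 0.1820 * 5.67e-8 * 3.2950 * 1.4595e+12 = 49627.2367 W

49627.2367 W


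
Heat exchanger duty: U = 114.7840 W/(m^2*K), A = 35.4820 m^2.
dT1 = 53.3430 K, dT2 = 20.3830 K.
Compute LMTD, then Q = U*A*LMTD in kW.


LMTD = 34.2605 K
Q = 114.7840 * 35.4820 * 34.2605 = 139534.8933 W = 139.5349 kW

139.5349 kW


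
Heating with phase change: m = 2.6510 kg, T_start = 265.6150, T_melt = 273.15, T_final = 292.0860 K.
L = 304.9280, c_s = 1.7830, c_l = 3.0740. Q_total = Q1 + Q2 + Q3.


Q1 (sensible, solid) = 2.6510 * 1.7830 * 7.5350 = 35.6159 kJ
Q2 (latent) = 2.6510 * 304.9280 = 808.3641 kJ
Q3 (sensible, liquid) = 2.6510 * 3.0740 * 18.9360 = 154.3128 kJ
Q_total = 998.2928 kJ

998.2928 kJ


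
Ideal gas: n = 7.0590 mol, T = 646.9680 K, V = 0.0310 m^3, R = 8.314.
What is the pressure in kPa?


P = nRT/V = 7.0590 * 8.314 * 646.9680 / 0.0310
= 37969.5983 / 0.0310 = 1224825.7513 Pa = 1224.8258 kPa

1224.8258 kPa


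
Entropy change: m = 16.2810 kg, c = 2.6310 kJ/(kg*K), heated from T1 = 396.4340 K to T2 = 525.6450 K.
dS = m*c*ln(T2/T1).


T2/T1 = 1.3259
ln(T2/T1) = 0.2821
dS = 16.2810 * 2.6310 * 0.2821 = 12.0845 kJ/K

12.0845 kJ/K


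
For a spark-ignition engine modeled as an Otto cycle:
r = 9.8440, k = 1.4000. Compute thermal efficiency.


r^(k-1) = 2.4961
eta = 1 - 1/2.4961 = 0.5994 = 59.9381%

59.9381%


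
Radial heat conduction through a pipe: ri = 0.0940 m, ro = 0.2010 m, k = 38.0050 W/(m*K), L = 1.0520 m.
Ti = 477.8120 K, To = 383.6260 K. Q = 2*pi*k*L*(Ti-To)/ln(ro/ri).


dT = 94.1860 K
ln(ro/ri) = 0.7600
Q = 2*pi*38.0050*1.0520*94.1860 / 0.7600 = 31131.7346 W

31131.7346 W


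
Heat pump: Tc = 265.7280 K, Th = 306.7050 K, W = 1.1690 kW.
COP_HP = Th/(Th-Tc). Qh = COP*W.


COP = 306.7050 / 40.9770 = 7.4848
Qh = 7.4848 * 1.1690 = 8.7497 kW

COP = 7.4848, Qh = 8.7497 kW


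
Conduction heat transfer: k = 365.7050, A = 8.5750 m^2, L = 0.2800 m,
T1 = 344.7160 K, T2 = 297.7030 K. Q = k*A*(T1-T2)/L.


dT = 47.0130 K
Q = 365.7050 * 8.5750 * 47.0130 / 0.2800 = 526532.2307 W

526532.2307 W


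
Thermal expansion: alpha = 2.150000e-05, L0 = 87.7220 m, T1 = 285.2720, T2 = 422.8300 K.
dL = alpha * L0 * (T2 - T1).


dT = 137.5580 K
dL = 2.150000e-05 * 87.7220 * 137.5580 = 0.259438 m
L_final = 87.981438 m

dL = 0.259438 m


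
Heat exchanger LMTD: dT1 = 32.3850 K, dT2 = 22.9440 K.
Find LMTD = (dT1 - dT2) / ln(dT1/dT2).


dT1/dT2 = 1.4115
ln(dT1/dT2) = 0.3446
LMTD = 9.4410 / 0.3446 = 27.3939 K

27.3939 K


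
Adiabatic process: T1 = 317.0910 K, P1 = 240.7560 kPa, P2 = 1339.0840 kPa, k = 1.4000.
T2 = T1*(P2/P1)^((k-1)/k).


(k-1)/k = 0.2857
(P2/P1)^exp = 1.6328
T2 = 317.0910 * 1.6328 = 517.7343 K

517.7343 K


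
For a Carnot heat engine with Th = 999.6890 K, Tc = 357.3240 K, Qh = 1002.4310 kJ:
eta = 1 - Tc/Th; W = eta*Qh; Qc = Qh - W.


eta = 1 - 357.3240/999.6890 = 0.6426
W = 0.6426 * 1002.4310 = 644.1269 kJ
Qc = 1002.4310 - 644.1269 = 358.3041 kJ

eta = 64.2565%, W = 644.1269 kJ, Qc = 358.3041 kJ


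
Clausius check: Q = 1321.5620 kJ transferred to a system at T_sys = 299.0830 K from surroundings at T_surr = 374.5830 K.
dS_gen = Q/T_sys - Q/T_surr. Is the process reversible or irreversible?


dS_sys = 1321.5620/299.0830 = 4.4187 kJ/K
dS_surr = -1321.5620/374.5830 = -3.5281 kJ/K
dS_gen = 4.4187 - 3.5281 = 0.8906 kJ/K (irreversible)

dS_gen = 0.8906 kJ/K, irreversible


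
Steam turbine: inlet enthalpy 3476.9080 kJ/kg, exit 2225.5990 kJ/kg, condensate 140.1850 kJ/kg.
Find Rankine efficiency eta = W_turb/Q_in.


W = 1251.3090 kJ/kg
Q_in = 3336.7230 kJ/kg
eta = 0.3750 = 37.5011%

eta = 37.5011%


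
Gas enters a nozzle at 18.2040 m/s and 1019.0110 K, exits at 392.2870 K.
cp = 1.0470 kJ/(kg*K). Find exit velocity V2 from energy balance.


dT = 626.7240 K
2*cp*1000*dT = 1312360.0560
V1^2 = 331.3856
V2 = sqrt(1312691.4416) = 1145.7275 m/s

1145.7275 m/s


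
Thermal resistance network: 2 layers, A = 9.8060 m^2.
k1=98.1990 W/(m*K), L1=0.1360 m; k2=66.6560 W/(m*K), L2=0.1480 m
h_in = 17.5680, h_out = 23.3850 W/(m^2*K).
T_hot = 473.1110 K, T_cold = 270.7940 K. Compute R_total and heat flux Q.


R_conv_in = 1/(17.5680*9.8060) = 0.0058
R_1 = 0.1360/(98.1990*9.8060) = 0.0001
R_2 = 0.1480/(66.6560*9.8060) = 0.0002
R_conv_out = 1/(23.3850*9.8060) = 0.0044
R_total = 0.0105 K/W
Q = 202.3170 / 0.0105 = 19207.3916 W

R_total = 0.0105 K/W, Q = 19207.3916 W


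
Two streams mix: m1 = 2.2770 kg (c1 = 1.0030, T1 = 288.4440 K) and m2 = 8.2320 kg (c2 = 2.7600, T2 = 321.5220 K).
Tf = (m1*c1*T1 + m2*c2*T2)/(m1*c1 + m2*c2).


num = 7963.8401
den = 25.0042
Tf = 318.5007 K

318.5007 K


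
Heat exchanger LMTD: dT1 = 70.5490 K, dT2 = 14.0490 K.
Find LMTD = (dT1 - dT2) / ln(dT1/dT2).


dT1/dT2 = 5.0216
ln(dT1/dT2) = 1.6138
LMTD = 56.5000 / 1.6138 = 35.0115 K

35.0115 K


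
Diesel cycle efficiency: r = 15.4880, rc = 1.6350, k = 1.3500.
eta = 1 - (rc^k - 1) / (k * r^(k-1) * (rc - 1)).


r^(k-1) = 2.6091
rc^k = 1.9420
eta = 0.5788 = 57.8843%

57.8843%


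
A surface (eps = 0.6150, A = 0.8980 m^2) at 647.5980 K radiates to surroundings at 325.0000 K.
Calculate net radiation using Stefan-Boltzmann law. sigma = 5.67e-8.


T^4 = 1.7588e+11
Tsurr^4 = 1.1157e+10
Q = 0.6150 * 5.67e-8 * 0.8980 * 1.6473e+11 = 5158.1696 W

5158.1696 W


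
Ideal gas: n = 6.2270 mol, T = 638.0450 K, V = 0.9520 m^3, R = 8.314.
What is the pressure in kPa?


P = nRT/V = 6.2270 * 8.314 * 638.0450 / 0.9520
= 33032.4051 / 0.9520 = 34697.9045 Pa = 34.6979 kPa

34.6979 kPa


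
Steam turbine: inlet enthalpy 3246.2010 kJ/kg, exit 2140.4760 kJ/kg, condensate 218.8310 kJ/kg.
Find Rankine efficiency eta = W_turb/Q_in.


W = 1105.7250 kJ/kg
Q_in = 3027.3700 kJ/kg
eta = 0.3652 = 36.5243%

eta = 36.5243%


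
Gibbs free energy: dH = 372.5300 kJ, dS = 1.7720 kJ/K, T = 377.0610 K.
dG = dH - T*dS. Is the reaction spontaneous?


T*dS = 377.0610 * 1.7720 = 668.1521 kJ
dG = 372.5300 - 668.1521 = -295.6221 kJ (spontaneous)

dG = -295.6221 kJ, spontaneous


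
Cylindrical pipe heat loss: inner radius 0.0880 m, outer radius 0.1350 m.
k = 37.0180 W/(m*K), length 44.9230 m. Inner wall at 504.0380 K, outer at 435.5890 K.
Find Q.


dT = 68.4490 K
ln(ro/ri) = 0.4279
Q = 2*pi*37.0180*44.9230*68.4490 / 0.4279 = 1671274.7902 W

1671274.7902 W


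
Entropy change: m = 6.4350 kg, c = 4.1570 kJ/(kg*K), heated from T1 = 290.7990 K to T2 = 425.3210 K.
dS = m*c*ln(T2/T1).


T2/T1 = 1.4626
ln(T2/T1) = 0.3802
dS = 6.4350 * 4.1570 * 0.3802 = 10.1708 kJ/K

10.1708 kJ/K


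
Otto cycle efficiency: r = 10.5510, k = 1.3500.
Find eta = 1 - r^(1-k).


r^(k-1) = 2.2811
eta = 1 - 1/2.2811 = 0.5616 = 56.1624%

56.1624%


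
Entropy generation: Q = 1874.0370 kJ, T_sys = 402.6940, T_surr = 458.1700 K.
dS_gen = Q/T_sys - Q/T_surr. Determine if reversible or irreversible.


dS_sys = 1874.0370/402.6940 = 4.6537 kJ/K
dS_surr = -1874.0370/458.1700 = -4.0903 kJ/K
dS_gen = 4.6537 - 4.0903 = 0.5635 kJ/K (irreversible)

dS_gen = 0.5635 kJ/K, irreversible


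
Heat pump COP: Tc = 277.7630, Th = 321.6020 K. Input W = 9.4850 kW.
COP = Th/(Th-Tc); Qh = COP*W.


COP = 321.6020 / 43.8390 = 7.3360
Qh = 7.3360 * 9.4850 = 69.5818 kW

COP = 7.3360, Qh = 69.5818 kW


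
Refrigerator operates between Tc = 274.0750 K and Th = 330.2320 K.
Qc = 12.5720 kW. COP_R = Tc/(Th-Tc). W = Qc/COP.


COP = 274.0750 / 56.1570 = 4.8805
W = 12.5720 / 4.8805 = 2.5760 kW

COP = 4.8805, W = 2.5760 kW


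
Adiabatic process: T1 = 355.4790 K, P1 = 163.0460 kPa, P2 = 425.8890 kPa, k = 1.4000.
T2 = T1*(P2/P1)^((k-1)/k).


(k-1)/k = 0.2857
(P2/P1)^exp = 1.3156
T2 = 355.4790 * 1.3156 = 467.6844 K

467.6844 K


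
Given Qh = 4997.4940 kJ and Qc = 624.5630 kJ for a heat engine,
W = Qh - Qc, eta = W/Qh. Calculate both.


W = 4997.4940 - 624.5630 = 4372.9310 kJ
eta = 4372.9310 / 4997.4940 = 0.8750 = 87.5025%

W = 4372.9310 kJ, eta = 87.5025%


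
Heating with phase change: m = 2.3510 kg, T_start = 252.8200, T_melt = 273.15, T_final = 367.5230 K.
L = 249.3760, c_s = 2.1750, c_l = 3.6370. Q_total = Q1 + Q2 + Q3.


Q1 (sensible, solid) = 2.3510 * 2.1750 * 20.3300 = 103.9559 kJ
Q2 (latent) = 2.3510 * 249.3760 = 586.2830 kJ
Q3 (sensible, liquid) = 2.3510 * 3.6370 * 94.3730 = 806.9445 kJ
Q_total = 1497.1835 kJ

1497.1835 kJ


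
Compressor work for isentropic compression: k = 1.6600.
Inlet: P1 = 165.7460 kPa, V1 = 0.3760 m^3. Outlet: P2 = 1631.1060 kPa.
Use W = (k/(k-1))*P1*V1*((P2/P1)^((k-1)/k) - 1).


(k-1)/k = 0.3976
(P2/P1)^exp = 2.4821
W = 2.5152 * 165.7460 * 0.3760 * (2.4821 - 1) = 232.3156 kJ

232.3156 kJ


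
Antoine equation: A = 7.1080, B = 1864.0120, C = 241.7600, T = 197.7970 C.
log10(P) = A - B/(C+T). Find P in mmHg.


C+T = 439.5570
B/(C+T) = 4.2407
log10(P) = 7.1080 - 4.2407 = 2.8673
P = 10^2.8673 = 736.7829 mmHg

736.7829 mmHg


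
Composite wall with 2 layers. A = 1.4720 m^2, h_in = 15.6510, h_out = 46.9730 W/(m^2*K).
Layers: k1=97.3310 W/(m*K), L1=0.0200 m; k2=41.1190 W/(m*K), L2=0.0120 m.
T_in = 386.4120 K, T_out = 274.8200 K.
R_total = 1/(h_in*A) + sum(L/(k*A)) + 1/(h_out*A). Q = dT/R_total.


R_conv_in = 1/(15.6510*1.4720) = 0.0434
R_1 = 0.0200/(97.3310*1.4720) = 0.0001
R_2 = 0.0120/(41.1190*1.4720) = 0.0002
R_conv_out = 1/(46.9730*1.4720) = 0.0145
R_total = 0.0582 K/W
Q = 111.5920 / 0.0582 = 1917.1774 W

R_total = 0.0582 K/W, Q = 1917.1774 W


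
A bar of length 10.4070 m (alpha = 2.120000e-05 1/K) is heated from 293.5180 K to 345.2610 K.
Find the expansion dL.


dT = 51.7430 K
dL = 2.120000e-05 * 10.4070 * 51.7430 = 0.011416 m
L_final = 10.418416 m

dL = 0.011416 m


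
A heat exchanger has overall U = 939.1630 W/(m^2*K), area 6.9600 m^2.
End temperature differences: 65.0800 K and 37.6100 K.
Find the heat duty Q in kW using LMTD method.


LMTD = 50.0960 K
Q = 939.1630 * 6.9600 * 50.0960 = 327456.1537 W = 327.4562 kW

327.4562 kW


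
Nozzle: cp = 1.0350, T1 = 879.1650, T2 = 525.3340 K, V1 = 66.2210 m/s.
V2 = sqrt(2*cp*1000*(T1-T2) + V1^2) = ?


dT = 353.8310 K
2*cp*1000*dT = 732430.1700
V1^2 = 4385.2208
V2 = sqrt(736815.3908) = 858.3795 m/s

858.3795 m/s


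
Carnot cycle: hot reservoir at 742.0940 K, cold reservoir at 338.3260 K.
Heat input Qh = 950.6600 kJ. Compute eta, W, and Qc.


eta = 1 - 338.3260/742.0940 = 0.5441
W = 0.5441 * 950.6600 = 517.2473 kJ
Qc = 950.6600 - 517.2473 = 433.4127 kJ

eta = 54.4093%, W = 517.2473 kJ, Qc = 433.4127 kJ


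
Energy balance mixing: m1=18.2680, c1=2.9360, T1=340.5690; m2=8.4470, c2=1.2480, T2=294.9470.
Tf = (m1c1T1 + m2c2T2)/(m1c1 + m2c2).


num = 21375.6554
den = 64.1767
Tf = 333.0750 K

333.0750 K


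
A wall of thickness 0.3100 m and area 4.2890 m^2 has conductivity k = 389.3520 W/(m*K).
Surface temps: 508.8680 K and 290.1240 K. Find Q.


dT = 218.7440 K
Q = 389.3520 * 4.2890 * 218.7440 / 0.3100 = 1178346.2167 W

1178346.2167 W


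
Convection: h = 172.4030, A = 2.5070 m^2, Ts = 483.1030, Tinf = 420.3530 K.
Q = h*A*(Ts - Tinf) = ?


dT = 62.7500 K
Q = 172.4030 * 2.5070 * 62.7500 = 27121.4486 W

27121.4486 W


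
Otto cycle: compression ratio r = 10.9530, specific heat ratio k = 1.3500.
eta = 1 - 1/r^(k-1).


r^(k-1) = 2.3112
eta = 1 - 1/2.3112 = 0.5673 = 56.7323%

56.7323%


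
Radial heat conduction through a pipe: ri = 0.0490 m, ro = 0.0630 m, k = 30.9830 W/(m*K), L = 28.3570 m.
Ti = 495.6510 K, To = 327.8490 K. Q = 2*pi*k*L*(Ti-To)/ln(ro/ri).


dT = 167.8020 K
ln(ro/ri) = 0.2513
Q = 2*pi*30.9830*28.3570*167.8020 / 0.2513 = 3685898.1346 W

3685898.1346 W


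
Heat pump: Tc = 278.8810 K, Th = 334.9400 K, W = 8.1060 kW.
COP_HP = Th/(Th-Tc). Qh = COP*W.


COP = 334.9400 / 56.0590 = 5.9748
Qh = 5.9748 * 8.1060 = 48.4315 kW

COP = 5.9748, Qh = 48.4315 kW


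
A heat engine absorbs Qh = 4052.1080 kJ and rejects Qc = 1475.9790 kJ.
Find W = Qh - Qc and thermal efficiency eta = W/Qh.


W = 4052.1080 - 1475.9790 = 2576.1290 kJ
eta = 2576.1290 / 4052.1080 = 0.6358 = 63.5750%

W = 2576.1290 kJ, eta = 63.5750%


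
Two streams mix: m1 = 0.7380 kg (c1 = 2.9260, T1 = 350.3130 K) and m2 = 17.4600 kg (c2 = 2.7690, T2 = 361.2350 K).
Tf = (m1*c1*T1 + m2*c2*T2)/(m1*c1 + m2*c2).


num = 18220.9963
den = 50.5061
Tf = 360.7680 K

360.7680 K


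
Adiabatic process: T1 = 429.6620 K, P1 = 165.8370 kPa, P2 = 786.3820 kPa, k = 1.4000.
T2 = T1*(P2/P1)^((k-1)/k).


(k-1)/k = 0.2857
(P2/P1)^exp = 1.5600
T2 = 429.6620 * 1.5600 = 670.2798 K

670.2798 K


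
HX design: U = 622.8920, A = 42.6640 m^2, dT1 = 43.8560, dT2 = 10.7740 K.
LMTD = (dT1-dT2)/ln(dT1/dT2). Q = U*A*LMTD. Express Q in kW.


LMTD = 23.5664 K
Q = 622.8920 * 42.6640 * 23.5664 = 626279.7306 W = 626.2797 kW

626.2797 kW


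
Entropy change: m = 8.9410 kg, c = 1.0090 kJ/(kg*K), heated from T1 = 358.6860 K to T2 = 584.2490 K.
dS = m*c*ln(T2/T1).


T2/T1 = 1.6289
ln(T2/T1) = 0.4879
dS = 8.9410 * 1.0090 * 0.4879 = 4.4014 kJ/K

4.4014 kJ/K


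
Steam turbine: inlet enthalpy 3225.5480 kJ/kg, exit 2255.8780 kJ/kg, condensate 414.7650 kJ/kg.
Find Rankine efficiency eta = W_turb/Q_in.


W = 969.6700 kJ/kg
Q_in = 2810.7830 kJ/kg
eta = 0.3450 = 34.4982%

eta = 34.4982%


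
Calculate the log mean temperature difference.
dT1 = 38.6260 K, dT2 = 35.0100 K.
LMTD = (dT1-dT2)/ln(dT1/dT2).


dT1/dT2 = 1.1033
ln(dT1/dT2) = 0.0983
LMTD = 3.6160 / 0.0983 = 36.7884 K

36.7884 K


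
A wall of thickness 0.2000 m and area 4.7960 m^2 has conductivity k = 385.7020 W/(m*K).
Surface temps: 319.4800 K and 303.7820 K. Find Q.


dT = 15.6980 K
Q = 385.7020 * 4.7960 * 15.6980 / 0.2000 = 145192.9049 W

145192.9049 W


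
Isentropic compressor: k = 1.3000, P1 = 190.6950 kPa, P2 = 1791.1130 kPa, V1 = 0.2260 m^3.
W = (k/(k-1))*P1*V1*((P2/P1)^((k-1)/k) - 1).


(k-1)/k = 0.2308
(P2/P1)^exp = 1.6768
W = 4.3333 * 190.6950 * 0.2260 * (1.6768 - 1) = 126.4003 kJ

126.4003 kJ


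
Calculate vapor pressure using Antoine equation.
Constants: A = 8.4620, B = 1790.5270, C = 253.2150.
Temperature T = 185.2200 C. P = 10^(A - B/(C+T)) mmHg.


C+T = 438.4350
B/(C+T) = 4.0839
log10(P) = 8.4620 - 4.0839 = 4.3781
P = 10^4.3781 = 23883.3227 mmHg

23883.3227 mmHg


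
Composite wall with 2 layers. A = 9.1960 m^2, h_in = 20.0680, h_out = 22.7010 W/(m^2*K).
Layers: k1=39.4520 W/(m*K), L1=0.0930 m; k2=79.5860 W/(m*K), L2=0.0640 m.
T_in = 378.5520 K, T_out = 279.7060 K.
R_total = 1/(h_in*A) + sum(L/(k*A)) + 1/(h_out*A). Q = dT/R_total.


R_conv_in = 1/(20.0680*9.1960) = 0.0054
R_1 = 0.0930/(39.4520*9.1960) = 0.0003
R_2 = 0.0640/(79.5860*9.1960) = 8.7447e-05
R_conv_out = 1/(22.7010*9.1960) = 0.0048
R_total = 0.0106 K/W
Q = 98.8460 / 0.0106 = 9366.8604 W

R_total = 0.0106 K/W, Q = 9366.8604 W


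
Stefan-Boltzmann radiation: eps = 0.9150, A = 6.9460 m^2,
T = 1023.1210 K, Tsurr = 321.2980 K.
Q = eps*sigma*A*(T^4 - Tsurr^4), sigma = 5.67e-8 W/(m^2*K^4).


T^4 = 1.0957e+12
Tsurr^4 = 1.0657e+10
Q = 0.9150 * 5.67e-8 * 6.9460 * 1.0851e+12 = 391023.0904 W

391023.0904 W


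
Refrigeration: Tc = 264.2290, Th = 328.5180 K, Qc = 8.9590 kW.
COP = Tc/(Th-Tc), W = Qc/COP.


COP = 264.2290 / 64.2890 = 4.1100
W = 8.9590 / 4.1100 = 2.1798 kW

COP = 4.1100, W = 2.1798 kW


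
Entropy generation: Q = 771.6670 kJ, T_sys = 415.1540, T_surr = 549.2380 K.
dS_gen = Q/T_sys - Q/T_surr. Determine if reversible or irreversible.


dS_sys = 771.6670/415.1540 = 1.8587 kJ/K
dS_surr = -771.6670/549.2380 = -1.4050 kJ/K
dS_gen = 1.8587 - 1.4050 = 0.4538 kJ/K (irreversible)

dS_gen = 0.4538 kJ/K, irreversible


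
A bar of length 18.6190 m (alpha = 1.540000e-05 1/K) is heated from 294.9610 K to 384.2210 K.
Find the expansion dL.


dT = 89.2600 K
dL = 1.540000e-05 * 18.6190 * 89.2600 = 0.025594 m
L_final = 18.644594 m

dL = 0.025594 m


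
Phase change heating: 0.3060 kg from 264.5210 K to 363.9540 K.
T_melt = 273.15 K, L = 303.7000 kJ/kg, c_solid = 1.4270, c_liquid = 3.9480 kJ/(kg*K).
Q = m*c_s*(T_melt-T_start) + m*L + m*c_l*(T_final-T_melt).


Q1 (sensible, solid) = 0.3060 * 1.4270 * 8.6290 = 3.7680 kJ
Q2 (latent) = 0.3060 * 303.7000 = 92.9322 kJ
Q3 (sensible, liquid) = 0.3060 * 3.9480 * 90.8040 = 109.6992 kJ
Q_total = 206.3994 kJ

206.3994 kJ


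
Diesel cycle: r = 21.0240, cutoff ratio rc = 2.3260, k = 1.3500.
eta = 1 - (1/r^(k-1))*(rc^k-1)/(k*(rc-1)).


r^(k-1) = 2.9037
rc^k = 3.1255
eta = 0.5911 = 59.1080%

59.1080%


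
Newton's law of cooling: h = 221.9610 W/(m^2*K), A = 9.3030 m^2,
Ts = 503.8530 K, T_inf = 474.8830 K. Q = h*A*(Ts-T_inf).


dT = 28.9700 K
Q = 221.9610 * 9.3030 * 28.9700 = 59820.2452 W

59820.2452 W


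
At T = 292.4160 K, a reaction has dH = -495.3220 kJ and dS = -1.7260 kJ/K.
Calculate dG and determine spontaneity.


T*dS = 292.4160 * -1.7260 = -504.7100 kJ
dG = -495.3220 + 504.7100 = 9.3880 kJ (non-spontaneous)

dG = 9.3880 kJ, non-spontaneous


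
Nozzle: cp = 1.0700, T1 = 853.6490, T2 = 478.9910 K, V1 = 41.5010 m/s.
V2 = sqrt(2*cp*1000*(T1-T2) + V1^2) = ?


dT = 374.6580 K
2*cp*1000*dT = 801768.1200
V1^2 = 1722.3330
V2 = sqrt(803490.4530) = 896.3763 m/s

896.3763 m/s


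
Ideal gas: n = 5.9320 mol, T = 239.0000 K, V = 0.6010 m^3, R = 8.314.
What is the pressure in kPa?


P = nRT/V = 5.9320 * 8.314 * 239.0000 / 0.6010
= 11787.1569 / 0.6010 = 19612.5738 Pa = 19.6126 kPa

19.6126 kPa


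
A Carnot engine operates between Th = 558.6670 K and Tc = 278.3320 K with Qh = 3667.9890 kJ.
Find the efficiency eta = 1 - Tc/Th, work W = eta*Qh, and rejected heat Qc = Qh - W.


eta = 1 - 278.3320/558.6670 = 0.5018
W = 0.5018 * 3667.9890 = 1840.5700 kJ
Qc = 3667.9890 - 1840.5700 = 1827.4190 kJ

eta = 50.1793%, W = 1840.5700 kJ, Qc = 1827.4190 kJ


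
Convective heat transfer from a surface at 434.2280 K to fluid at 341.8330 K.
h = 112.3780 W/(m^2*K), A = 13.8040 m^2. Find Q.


dT = 92.3950 K
Q = 112.3780 * 13.8040 * 92.3950 = 143329.2139 W

143329.2139 W


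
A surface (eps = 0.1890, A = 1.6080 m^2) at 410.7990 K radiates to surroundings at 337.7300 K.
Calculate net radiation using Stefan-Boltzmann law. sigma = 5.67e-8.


T^4 = 2.8479e+10
Tsurr^4 = 1.3010e+10
Q = 0.1890 * 5.67e-8 * 1.6080 * 1.5468e+10 = 266.5501 W

266.5501 W


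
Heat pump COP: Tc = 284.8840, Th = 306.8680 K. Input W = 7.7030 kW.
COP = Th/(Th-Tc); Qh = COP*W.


COP = 306.8680 / 21.9840 = 13.9587
Qh = 13.9587 * 7.7030 = 107.5238 kW

COP = 13.9587, Qh = 107.5238 kW


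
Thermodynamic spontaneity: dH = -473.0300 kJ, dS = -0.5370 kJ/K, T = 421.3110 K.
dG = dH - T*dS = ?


T*dS = 421.3110 * -0.5370 = -226.2440 kJ
dG = -473.0300 + 226.2440 = -246.7860 kJ (spontaneous)

dG = -246.7860 kJ, spontaneous


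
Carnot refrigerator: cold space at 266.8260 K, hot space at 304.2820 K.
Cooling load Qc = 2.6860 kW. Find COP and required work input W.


COP = 266.8260 / 37.4560 = 7.1237
W = 2.6860 / 7.1237 = 0.3771 kW

COP = 7.1237, W = 0.3771 kW


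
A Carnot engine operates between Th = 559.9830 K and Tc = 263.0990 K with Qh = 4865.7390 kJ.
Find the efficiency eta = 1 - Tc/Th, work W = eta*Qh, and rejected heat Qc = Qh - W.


eta = 1 - 263.0990/559.9830 = 0.5302
W = 0.5302 * 4865.7390 = 2579.6498 kJ
Qc = 4865.7390 - 2579.6498 = 2286.0892 kJ

eta = 53.0166%, W = 2579.6498 kJ, Qc = 2286.0892 kJ


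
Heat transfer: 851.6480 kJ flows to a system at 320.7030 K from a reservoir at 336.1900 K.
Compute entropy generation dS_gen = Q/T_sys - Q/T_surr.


dS_sys = 851.6480/320.7030 = 2.6556 kJ/K
dS_surr = -851.6480/336.1900 = -2.5332 kJ/K
dS_gen = 2.6556 - 2.5332 = 0.1223 kJ/K (irreversible)

dS_gen = 0.1223 kJ/K, irreversible


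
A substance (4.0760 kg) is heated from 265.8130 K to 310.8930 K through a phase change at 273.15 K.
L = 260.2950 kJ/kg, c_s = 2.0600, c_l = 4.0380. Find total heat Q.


Q1 (sensible, solid) = 4.0760 * 2.0600 * 7.3370 = 61.6056 kJ
Q2 (latent) = 4.0760 * 260.2950 = 1060.9624 kJ
Q3 (sensible, liquid) = 4.0760 * 4.0380 * 37.7430 = 621.2078 kJ
Q_total = 1743.7758 kJ

1743.7758 kJ


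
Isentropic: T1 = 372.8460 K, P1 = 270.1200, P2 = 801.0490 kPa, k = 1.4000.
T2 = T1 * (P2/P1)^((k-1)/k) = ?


(k-1)/k = 0.2857
(P2/P1)^exp = 1.3642
T2 = 372.8460 * 1.3642 = 508.6463 K

508.6463 K


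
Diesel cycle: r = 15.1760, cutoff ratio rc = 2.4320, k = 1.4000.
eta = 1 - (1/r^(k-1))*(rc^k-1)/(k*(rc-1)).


r^(k-1) = 2.9680
rc^k = 3.4702
eta = 0.5849 = 58.4864%

58.4864%


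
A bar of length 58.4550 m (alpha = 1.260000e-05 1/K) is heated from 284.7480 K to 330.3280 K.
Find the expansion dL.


dT = 45.5800 K
dL = 1.260000e-05 * 58.4550 * 45.5800 = 0.033571 m
L_final = 58.488571 m

dL = 0.033571 m


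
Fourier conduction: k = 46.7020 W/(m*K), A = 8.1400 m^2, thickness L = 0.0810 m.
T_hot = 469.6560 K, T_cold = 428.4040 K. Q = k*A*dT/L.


dT = 41.2520 K
Q = 46.7020 * 8.1400 * 41.2520 / 0.0810 = 193606.4736 W

193606.4736 W


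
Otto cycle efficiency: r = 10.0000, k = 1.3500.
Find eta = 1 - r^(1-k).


r^(k-1) = 2.2387
eta = 1 - 1/2.2387 = 0.5533 = 55.3316%

55.3316%


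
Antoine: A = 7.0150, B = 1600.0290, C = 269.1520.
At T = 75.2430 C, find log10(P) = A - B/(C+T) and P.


C+T = 344.3950
B/(C+T) = 4.6459
log10(P) = 7.0150 - 4.6459 = 2.3691
P = 10^2.3691 = 233.9309 mmHg

233.9309 mmHg


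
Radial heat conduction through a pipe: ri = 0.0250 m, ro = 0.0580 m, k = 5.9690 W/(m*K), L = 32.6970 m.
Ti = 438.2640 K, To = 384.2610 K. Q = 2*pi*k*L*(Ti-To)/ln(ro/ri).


dT = 54.0030 K
ln(ro/ri) = 0.8416
Q = 2*pi*5.9690*32.6970*54.0030 / 0.8416 = 78689.8012 W

78689.8012 W


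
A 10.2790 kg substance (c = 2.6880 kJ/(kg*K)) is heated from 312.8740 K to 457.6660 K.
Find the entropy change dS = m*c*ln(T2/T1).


T2/T1 = 1.4628
ln(T2/T1) = 0.3803
dS = 10.2790 * 2.6880 * 0.3803 = 10.5088 kJ/K

10.5088 kJ/K


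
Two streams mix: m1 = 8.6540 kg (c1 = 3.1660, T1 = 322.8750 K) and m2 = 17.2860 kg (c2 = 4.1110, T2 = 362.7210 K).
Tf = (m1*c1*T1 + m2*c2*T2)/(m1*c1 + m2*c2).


num = 34622.2616
den = 98.4613
Tf = 351.6332 K

351.6332 K


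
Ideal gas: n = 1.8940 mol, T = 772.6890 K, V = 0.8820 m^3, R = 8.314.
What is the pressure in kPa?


P = nRT/V = 1.8940 * 8.314 * 772.6890 / 0.8820
= 12167.3142 / 0.8820 = 13795.1409 Pa = 13.7951 kPa

13.7951 kPa


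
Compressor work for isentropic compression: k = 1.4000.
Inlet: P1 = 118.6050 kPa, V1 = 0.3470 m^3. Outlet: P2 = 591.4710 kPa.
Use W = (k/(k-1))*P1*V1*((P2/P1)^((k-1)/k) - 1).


(k-1)/k = 0.2857
(P2/P1)^exp = 1.5826
W = 3.5000 * 118.6050 * 0.3470 * (1.5826 - 1) = 83.9258 kJ

83.9258 kJ


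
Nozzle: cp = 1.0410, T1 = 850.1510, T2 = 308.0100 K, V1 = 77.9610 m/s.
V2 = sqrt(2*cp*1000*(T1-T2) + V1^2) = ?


dT = 542.1410 K
2*cp*1000*dT = 1128737.5620
V1^2 = 6077.9175
V2 = sqrt(1134815.4795) = 1065.2772 m/s

1065.2772 m/s


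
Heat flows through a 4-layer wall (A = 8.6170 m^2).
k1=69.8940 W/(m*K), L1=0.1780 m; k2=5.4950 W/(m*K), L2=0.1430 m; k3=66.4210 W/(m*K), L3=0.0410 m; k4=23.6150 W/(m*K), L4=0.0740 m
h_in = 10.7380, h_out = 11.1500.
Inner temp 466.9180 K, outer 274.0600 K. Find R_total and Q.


R_conv_in = 1/(10.7380*8.6170) = 0.0108
R_1 = 0.1780/(69.8940*8.6170) = 0.0003
R_2 = 0.1430/(5.4950*8.6170) = 0.0030
R_3 = 0.0410/(66.4210*8.6170) = 7.1635e-05
R_4 = 0.0740/(23.6150*8.6170) = 0.0004
R_conv_out = 1/(11.1500*8.6170) = 0.0104
R_total = 0.0250 K/W
Q = 192.8580 / 0.0250 = 7724.7347 W

R_total = 0.0250 K/W, Q = 7724.7347 W


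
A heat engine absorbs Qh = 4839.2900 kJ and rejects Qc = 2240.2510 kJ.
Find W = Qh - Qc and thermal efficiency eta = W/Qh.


W = 4839.2900 - 2240.2510 = 2599.0390 kJ
eta = 2599.0390 / 4839.2900 = 0.5371 = 53.7070%

W = 2599.0390 kJ, eta = 53.7070%


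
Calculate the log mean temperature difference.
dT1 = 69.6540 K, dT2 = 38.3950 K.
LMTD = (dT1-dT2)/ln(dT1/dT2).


dT1/dT2 = 1.8141
ln(dT1/dT2) = 0.5956
LMTD = 31.2590 / 0.5956 = 52.4821 K

52.4821 K


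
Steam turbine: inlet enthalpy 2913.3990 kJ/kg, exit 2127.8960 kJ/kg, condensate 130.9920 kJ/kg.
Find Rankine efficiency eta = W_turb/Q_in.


W = 785.5030 kJ/kg
Q_in = 2782.4070 kJ/kg
eta = 0.2823 = 28.2311%

eta = 28.2311%


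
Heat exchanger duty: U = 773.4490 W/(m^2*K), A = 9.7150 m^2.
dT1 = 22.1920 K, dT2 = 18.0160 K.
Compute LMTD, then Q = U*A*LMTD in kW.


LMTD = 20.0315 K
Q = 773.4490 * 9.7150 * 20.0315 = 150517.8664 W = 150.5179 kW

150.5179 kW


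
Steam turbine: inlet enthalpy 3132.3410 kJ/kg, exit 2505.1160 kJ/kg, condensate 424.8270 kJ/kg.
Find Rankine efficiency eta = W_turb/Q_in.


W = 627.2250 kJ/kg
Q_in = 2707.5140 kJ/kg
eta = 0.2317 = 23.1661%

eta = 23.1661%


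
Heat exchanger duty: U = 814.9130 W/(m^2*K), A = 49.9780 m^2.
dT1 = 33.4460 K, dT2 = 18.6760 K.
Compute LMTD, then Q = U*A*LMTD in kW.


LMTD = 25.3478 K
Q = 814.9130 * 49.9780 * 25.3478 = 1032359.2945 W = 1032.3593 kW

1032.3593 kW


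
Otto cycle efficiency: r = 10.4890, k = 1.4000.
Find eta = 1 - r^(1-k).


r^(k-1) = 2.5603
eta = 1 - 1/2.5603 = 0.6094 = 60.9423%

60.9423%


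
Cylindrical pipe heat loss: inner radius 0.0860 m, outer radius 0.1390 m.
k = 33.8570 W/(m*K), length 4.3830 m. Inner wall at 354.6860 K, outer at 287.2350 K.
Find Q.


dT = 67.4510 K
ln(ro/ri) = 0.4801
Q = 2*pi*33.8570*4.3830*67.4510 / 0.4801 = 130988.2694 W

130988.2694 W


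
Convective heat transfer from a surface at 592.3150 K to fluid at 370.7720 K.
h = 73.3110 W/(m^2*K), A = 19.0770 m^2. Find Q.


dT = 221.5430 K
Q = 73.3110 * 19.0770 * 221.5430 = 309839.8371 W

309839.8371 W


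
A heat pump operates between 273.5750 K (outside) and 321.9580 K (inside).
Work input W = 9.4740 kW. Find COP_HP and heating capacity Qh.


COP = 321.9580 / 48.3830 = 6.6544
Qh = 6.6544 * 9.4740 = 63.0434 kW

COP = 6.6544, Qh = 63.0434 kW


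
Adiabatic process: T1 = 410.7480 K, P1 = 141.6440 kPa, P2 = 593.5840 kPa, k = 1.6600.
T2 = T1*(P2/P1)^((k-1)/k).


(k-1)/k = 0.3976
(P2/P1)^exp = 1.7677
T2 = 410.7480 * 1.7677 = 726.0885 K

726.0885 K


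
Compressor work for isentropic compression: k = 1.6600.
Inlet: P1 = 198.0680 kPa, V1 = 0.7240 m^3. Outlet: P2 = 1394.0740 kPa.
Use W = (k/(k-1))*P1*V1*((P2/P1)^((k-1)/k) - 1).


(k-1)/k = 0.3976
(P2/P1)^exp = 2.1724
W = 2.5152 * 198.0680 * 0.7240 * (2.1724 - 1) = 422.8684 kJ

422.8684 kJ


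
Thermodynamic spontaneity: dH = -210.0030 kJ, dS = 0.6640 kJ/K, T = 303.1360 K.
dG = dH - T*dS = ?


T*dS = 303.1360 * 0.6640 = 201.2823 kJ
dG = -210.0030 - 201.2823 = -411.2853 kJ (spontaneous)

dG = -411.2853 kJ, spontaneous


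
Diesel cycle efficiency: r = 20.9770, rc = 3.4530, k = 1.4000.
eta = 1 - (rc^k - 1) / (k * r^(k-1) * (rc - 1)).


r^(k-1) = 3.3783
rc^k = 5.6686
eta = 0.5976 = 59.7595%

59.7595%


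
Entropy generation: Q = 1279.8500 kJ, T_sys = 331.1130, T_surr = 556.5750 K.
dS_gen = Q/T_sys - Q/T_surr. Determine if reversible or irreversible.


dS_sys = 1279.8500/331.1130 = 3.8653 kJ/K
dS_surr = -1279.8500/556.5750 = -2.2995 kJ/K
dS_gen = 3.8653 - 2.2995 = 1.5658 kJ/K (irreversible)

dS_gen = 1.5658 kJ/K, irreversible


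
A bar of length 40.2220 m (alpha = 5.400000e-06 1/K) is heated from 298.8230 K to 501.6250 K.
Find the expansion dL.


dT = 202.8020 K
dL = 5.400000e-06 * 40.2220 * 202.8020 = 0.044048 m
L_final = 40.266048 m

dL = 0.044048 m


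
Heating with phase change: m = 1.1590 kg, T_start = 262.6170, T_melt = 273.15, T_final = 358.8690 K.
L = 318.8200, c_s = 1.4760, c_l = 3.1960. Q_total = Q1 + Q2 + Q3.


Q1 (sensible, solid) = 1.1590 * 1.4760 * 10.5330 = 18.0186 kJ
Q2 (latent) = 1.1590 * 318.8200 = 369.5124 kJ
Q3 (sensible, liquid) = 1.1590 * 3.1960 * 85.7190 = 317.5172 kJ
Q_total = 705.0482 kJ

705.0482 kJ


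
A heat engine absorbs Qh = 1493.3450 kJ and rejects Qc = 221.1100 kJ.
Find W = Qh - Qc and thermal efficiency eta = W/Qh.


W = 1493.3450 - 221.1100 = 1272.2350 kJ
eta = 1272.2350 / 1493.3450 = 0.8519 = 85.1936%

W = 1272.2350 kJ, eta = 85.1936%


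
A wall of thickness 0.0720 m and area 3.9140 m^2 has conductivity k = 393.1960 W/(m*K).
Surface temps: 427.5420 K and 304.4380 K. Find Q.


dT = 123.1040 K
Q = 393.1960 * 3.9140 * 123.1040 / 0.0720 = 2631295.2431 W

2631295.2431 W


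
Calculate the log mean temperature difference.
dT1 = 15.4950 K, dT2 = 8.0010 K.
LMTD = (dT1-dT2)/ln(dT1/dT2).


dT1/dT2 = 1.9366
ln(dT1/dT2) = 0.6610
LMTD = 7.4940 / 0.6610 = 11.3382 K

11.3382 K


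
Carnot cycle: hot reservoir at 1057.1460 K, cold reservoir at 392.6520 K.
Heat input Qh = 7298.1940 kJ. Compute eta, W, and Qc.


eta = 1 - 392.6520/1057.1460 = 0.6286
W = 0.6286 * 7298.1940 = 4587.4516 kJ
Qc = 7298.1940 - 4587.4516 = 2710.7424 kJ

eta = 62.8574%, W = 4587.4516 kJ, Qc = 2710.7424 kJ


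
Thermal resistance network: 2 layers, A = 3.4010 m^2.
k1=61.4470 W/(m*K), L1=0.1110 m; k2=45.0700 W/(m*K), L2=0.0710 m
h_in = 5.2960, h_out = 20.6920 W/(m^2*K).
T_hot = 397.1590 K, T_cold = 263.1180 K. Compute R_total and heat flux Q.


R_conv_in = 1/(5.2960*3.4010) = 0.0555
R_1 = 0.1110/(61.4470*3.4010) = 0.0005
R_2 = 0.0710/(45.0700*3.4010) = 0.0005
R_conv_out = 1/(20.6920*3.4010) = 0.0142
R_total = 0.0707 K/W
Q = 134.0410 / 0.0707 = 1895.2764 W

R_total = 0.0707 K/W, Q = 1895.2764 W


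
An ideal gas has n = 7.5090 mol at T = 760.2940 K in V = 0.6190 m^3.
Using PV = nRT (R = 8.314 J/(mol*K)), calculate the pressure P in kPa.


P = nRT/V = 7.5090 * 8.314 * 760.2940 / 0.6190
= 47465.0221 / 0.6190 = 76680.1650 Pa = 76.6802 kPa

76.6802 kPa


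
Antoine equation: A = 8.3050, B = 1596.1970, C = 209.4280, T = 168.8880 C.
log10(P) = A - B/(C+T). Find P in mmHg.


C+T = 378.3160
B/(C+T) = 4.2192
log10(P) = 8.3050 - 4.2192 = 4.0858
P = 10^4.0858 = 12183.8288 mmHg

12183.8288 mmHg


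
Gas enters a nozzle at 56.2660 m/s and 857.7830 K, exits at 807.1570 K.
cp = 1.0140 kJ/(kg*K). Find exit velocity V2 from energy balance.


dT = 50.6260 K
2*cp*1000*dT = 102669.5280
V1^2 = 3165.8628
V2 = sqrt(105835.3908) = 325.3235 m/s

325.3235 m/s


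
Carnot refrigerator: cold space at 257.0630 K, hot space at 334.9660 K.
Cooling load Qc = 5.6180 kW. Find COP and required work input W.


COP = 257.0630 / 77.9030 = 3.2998
W = 5.6180 / 3.2998 = 1.7025 kW

COP = 3.2998, W = 1.7025 kW


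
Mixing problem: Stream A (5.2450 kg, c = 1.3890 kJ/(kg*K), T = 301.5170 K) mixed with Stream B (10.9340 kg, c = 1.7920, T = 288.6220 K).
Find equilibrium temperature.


num = 7851.8243
den = 26.8790
Tf = 292.1171 K

292.1171 K


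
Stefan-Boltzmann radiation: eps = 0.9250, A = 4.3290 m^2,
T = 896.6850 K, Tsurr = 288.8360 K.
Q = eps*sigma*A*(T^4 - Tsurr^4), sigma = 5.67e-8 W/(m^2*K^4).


T^4 = 6.4649e+11
Tsurr^4 = 6.9599e+09
Q = 0.9250 * 5.67e-8 * 4.3290 * 6.3953e+11 = 145201.5078 W

145201.5078 W


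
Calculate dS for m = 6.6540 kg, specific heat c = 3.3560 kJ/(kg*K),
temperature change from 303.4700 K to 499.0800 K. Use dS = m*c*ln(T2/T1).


T2/T1 = 1.6446
ln(T2/T1) = 0.4975
dS = 6.6540 * 3.3560 * 0.4975 = 11.1092 kJ/K

11.1092 kJ/K


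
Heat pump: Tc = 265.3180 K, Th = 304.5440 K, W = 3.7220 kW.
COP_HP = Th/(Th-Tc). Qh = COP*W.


COP = 304.5440 / 39.2260 = 7.7638
Qh = 7.7638 * 3.7220 = 28.8970 kW

COP = 7.7638, Qh = 28.8970 kW


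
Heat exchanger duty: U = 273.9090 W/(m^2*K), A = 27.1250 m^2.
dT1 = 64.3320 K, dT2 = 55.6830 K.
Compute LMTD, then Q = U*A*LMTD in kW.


LMTD = 59.9035 K
Q = 273.9090 * 27.1250 * 59.9035 = 445069.7201 W = 445.0697 kW

445.0697 kW


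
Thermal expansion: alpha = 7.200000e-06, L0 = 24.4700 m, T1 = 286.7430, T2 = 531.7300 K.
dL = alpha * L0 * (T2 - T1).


dT = 244.9870 K
dL = 7.200000e-06 * 24.4700 * 244.9870 = 0.043163 m
L_final = 24.513163 m

dL = 0.043163 m


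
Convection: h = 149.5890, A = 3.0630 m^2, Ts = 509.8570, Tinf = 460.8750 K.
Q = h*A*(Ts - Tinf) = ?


dT = 48.9820 K
Q = 149.5890 * 3.0630 * 48.9820 = 22443.1168 W

22443.1168 W


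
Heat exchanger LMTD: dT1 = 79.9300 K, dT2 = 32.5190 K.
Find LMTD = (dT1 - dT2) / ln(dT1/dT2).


dT1/dT2 = 2.4579
ln(dT1/dT2) = 0.8993
LMTD = 47.4110 / 0.8993 = 52.7183 K

52.7183 K


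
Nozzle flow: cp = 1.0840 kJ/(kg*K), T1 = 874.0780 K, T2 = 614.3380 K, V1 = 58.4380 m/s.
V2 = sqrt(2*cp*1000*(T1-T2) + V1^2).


dT = 259.7400 K
2*cp*1000*dT = 563116.3200
V1^2 = 3414.9998
V2 = sqrt(566531.3198) = 752.6827 m/s

752.6827 m/s


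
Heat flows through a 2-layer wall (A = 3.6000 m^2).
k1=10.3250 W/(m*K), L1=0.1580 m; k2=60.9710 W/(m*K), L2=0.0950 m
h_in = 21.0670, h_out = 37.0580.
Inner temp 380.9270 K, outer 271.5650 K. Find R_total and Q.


R_conv_in = 1/(21.0670*3.6000) = 0.0132
R_1 = 0.1580/(10.3250*3.6000) = 0.0043
R_2 = 0.0950/(60.9710*3.6000) = 0.0004
R_conv_out = 1/(37.0580*3.6000) = 0.0075
R_total = 0.0254 K/W
Q = 109.3620 / 0.0254 = 4311.5736 W

R_total = 0.0254 K/W, Q = 4311.5736 W


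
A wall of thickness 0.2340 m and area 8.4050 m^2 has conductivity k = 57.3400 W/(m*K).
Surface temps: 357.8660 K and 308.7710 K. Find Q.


dT = 49.0950 K
Q = 57.3400 * 8.4050 * 49.0950 / 0.2340 = 101115.2857 W

101115.2857 W


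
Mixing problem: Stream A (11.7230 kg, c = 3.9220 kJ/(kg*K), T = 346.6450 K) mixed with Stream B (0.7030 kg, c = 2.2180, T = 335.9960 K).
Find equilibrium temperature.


num = 16461.8103
den = 47.5369
Tf = 346.2957 K

346.2957 K


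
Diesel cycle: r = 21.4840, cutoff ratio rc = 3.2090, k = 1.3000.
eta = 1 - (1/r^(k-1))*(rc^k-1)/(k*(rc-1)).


r^(k-1) = 2.5098
rc^k = 4.5528
eta = 0.5071 = 50.7053%

50.7053%


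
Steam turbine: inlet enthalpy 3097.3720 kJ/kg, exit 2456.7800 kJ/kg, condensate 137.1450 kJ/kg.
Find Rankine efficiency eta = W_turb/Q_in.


W = 640.5920 kJ/kg
Q_in = 2960.2270 kJ/kg
eta = 0.2164 = 21.6400%

eta = 21.6400%


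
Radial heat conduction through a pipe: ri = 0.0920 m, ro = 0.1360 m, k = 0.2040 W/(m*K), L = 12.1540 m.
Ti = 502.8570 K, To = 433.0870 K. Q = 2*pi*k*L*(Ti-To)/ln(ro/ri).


dT = 69.7700 K
ln(ro/ri) = 0.3909
Q = 2*pi*0.2040*12.1540*69.7700 / 0.3909 = 2780.8000 W

2780.8000 W


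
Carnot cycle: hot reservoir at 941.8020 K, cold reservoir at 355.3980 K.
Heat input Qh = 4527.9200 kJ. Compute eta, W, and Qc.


eta = 1 - 355.3980/941.8020 = 0.6226
W = 0.6226 * 4527.9200 = 2819.2660 kJ
Qc = 4527.9200 - 2819.2660 = 1708.6540 kJ

eta = 62.2640%, W = 2819.2660 kJ, Qc = 1708.6540 kJ


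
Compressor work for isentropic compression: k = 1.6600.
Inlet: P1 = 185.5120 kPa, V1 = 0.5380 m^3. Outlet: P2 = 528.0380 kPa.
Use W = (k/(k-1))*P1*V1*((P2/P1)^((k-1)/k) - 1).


(k-1)/k = 0.3976
(P2/P1)^exp = 1.5157
W = 2.5152 * 185.5120 * 0.5380 * (1.5157 - 1) = 129.4622 kJ

129.4622 kJ


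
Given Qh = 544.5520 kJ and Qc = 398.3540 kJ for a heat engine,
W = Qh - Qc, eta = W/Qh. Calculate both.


W = 544.5520 - 398.3540 = 146.1980 kJ
eta = 146.1980 / 544.5520 = 0.2685 = 26.8474%

W = 146.1980 kJ, eta = 26.8474%


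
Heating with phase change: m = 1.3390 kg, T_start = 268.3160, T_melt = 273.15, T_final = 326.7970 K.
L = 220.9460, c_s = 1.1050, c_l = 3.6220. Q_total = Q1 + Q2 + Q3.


Q1 (sensible, solid) = 1.3390 * 1.1050 * 4.8340 = 7.1524 kJ
Q2 (latent) = 1.3390 * 220.9460 = 295.8467 kJ
Q3 (sensible, liquid) = 1.3390 * 3.6220 * 53.6470 = 260.1803 kJ
Q_total = 563.1794 kJ

563.1794 kJ


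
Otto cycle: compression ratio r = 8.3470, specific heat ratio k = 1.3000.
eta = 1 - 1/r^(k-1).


r^(k-1) = 1.8900
eta = 1 - 1/1.8900 = 0.4709 = 47.0896%

47.0896%


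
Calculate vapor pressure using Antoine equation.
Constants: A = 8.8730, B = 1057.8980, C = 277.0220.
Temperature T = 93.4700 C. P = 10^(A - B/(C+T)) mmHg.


C+T = 370.4920
B/(C+T) = 2.8554
log10(P) = 8.8730 - 2.8554 = 6.0176
P = 10^6.0176 = 1041389.2951 mmHg

1041389.2951 mmHg


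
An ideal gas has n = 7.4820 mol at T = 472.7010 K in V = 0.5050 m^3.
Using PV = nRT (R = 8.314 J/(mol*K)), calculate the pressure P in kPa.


P = nRT/V = 7.4820 * 8.314 * 472.7010 / 0.5050
= 29404.5302 / 0.5050 = 58226.7925 Pa = 58.2268 kPa

58.2268 kPa


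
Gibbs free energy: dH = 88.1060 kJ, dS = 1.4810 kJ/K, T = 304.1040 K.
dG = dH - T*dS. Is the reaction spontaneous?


T*dS = 304.1040 * 1.4810 = 450.3780 kJ
dG = 88.1060 - 450.3780 = -362.2720 kJ (spontaneous)

dG = -362.2720 kJ, spontaneous


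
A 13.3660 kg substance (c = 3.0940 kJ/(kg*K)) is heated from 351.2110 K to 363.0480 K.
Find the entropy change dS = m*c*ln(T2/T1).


T2/T1 = 1.0337
ln(T2/T1) = 0.0331
dS = 13.3660 * 3.0940 * 0.0331 = 1.3708 kJ/K

1.3708 kJ/K
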